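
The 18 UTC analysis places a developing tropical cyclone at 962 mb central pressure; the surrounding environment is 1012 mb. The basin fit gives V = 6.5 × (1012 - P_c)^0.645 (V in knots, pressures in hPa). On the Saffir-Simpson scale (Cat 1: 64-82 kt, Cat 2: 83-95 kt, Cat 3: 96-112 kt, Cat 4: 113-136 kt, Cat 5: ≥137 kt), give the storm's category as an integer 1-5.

1

ΔP = 1012 − 962 = 50 mb.
V ≈ 6.5 × 50^0.645 = 6.5 × 12.47 ≈ 81 kt.
81 kt falls in the Category 1 band.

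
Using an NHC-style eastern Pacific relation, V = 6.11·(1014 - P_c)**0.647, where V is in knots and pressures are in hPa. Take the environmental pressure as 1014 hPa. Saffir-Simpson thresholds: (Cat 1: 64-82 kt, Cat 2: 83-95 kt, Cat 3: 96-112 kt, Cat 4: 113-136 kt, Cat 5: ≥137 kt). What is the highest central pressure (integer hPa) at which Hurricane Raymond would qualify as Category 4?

923 hPa

Category 4 begins at V = 113 kt.
Required ΔP = (113/6.11)^(1/0.647) = 18.494^1.546 ≈ 90.85 hPa.
P_c ≤ 1014 − 90.85 = 923.15, so the highest integer P_c is 923 hPa.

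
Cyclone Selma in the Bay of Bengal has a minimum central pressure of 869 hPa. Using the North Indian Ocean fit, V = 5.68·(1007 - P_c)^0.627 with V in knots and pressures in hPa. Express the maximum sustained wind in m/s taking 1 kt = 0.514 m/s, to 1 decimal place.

ΔP = 1007 − 869 = 138 hPa.
V ≈ 5.68 × 138^0.627 = 5.68 × 21.964 ≈ 124.753 kt.
124.753 × 0.514 ≈ 64.12 m/s → 64.1 m/s.

64.1 m/s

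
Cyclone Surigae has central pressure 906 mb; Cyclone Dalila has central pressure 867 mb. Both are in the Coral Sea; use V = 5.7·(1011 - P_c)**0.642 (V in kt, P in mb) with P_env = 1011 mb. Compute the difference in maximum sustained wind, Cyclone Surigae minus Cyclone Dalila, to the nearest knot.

-25 kt

Cyclone Surigae: ΔP = 105; V ≈ 5.7 × 105^0.642 ≈ 113.10 kt.
Cyclone Dalila: ΔP = 144; V ≈ 5.7 × 144^0.642 ≈ 138.53 kt.
Difference ≈ 113.10 − 138.53 = -25.43 → -25 kt.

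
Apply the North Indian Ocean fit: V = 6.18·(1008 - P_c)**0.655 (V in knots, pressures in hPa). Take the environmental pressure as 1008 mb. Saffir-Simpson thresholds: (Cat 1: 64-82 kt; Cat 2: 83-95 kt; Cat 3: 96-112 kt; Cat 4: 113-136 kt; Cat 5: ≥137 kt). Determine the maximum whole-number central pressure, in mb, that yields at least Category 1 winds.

972 mb

Category 1 begins at V = 64 kt.
Required ΔP = (64/6.18)^(1/0.655) = 10.356^1.527 ≈ 35.47 mb.
P_c ≤ 1008 − 35.47 = 972.53, so the highest integer P_c is 972 mb.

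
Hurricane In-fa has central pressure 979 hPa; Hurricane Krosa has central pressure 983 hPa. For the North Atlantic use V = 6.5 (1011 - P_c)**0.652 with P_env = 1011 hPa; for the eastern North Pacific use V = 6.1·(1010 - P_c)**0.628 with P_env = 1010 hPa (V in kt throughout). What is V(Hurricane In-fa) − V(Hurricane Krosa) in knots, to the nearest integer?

Hurricane In-fa: ΔP = 32; V ≈ 6.5 × 32^0.652 ≈ 62.27 kt.
Hurricane Krosa: ΔP = 27; V ≈ 6.1 × 27^0.628 ≈ 48.33 kt.
Difference ≈ 62.27 − 48.33 = 13.94 → 14 kt.

14 kt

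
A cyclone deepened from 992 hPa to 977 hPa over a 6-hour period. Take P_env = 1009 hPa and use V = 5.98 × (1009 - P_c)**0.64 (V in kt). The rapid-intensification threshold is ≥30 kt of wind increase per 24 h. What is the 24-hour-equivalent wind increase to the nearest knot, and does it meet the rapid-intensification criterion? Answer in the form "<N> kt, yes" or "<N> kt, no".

V₁: ΔP = 17, V ≈ 5.98 × 17^0.64 ≈ 36.66 kt.
V₂: ΔP = 32, V ≈ 5.98 × 32^0.64 ≈ 54.95 kt.
ΔV over 6 h = 18.29 kt → 24 h equivalent = 18.29 × 24/6 ≈ 73.16 kt.
73 kt ≥ 30 kt ⇒ rapid intensification.

73 kt, yes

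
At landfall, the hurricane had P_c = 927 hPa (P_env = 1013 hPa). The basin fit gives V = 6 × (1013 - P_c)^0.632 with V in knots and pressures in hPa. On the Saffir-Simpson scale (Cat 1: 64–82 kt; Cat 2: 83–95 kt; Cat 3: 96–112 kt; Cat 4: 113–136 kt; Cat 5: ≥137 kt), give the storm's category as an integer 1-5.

3

ΔP = 1013 − 927 = 86 hPa.
V ≈ 6 × 86^0.632 = 6 × 16.70 ≈ 100 kt.
100 kt falls in the Category 3 band.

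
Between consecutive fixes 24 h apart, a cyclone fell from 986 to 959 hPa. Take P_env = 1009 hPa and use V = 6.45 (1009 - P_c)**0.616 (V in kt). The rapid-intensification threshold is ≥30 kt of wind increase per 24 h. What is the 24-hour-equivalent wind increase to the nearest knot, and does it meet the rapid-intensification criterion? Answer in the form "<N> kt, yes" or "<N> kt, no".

27 kt, no

V₁: ΔP = 23, V ≈ 6.45 × 23^0.616 ≈ 44.50 kt.
V₂: ΔP = 50, V ≈ 6.45 × 50^0.616 ≈ 71.80 kt.
ΔV over 24 h = 27.30 kt → 24 h equivalent = 27.30 × 24/24 ≈ 27.30 kt.
27 kt < 30 kt ⇒ not rapid intensification.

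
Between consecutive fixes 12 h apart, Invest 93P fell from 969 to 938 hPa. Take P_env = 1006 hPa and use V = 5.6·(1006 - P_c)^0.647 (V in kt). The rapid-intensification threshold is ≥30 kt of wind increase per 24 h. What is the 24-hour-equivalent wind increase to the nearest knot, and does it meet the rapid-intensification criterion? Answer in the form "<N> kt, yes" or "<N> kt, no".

V₁: ΔP = 37, V ≈ 5.6 × 37^0.647 ≈ 57.92 kt.
V₂: ΔP = 68, V ≈ 5.6 × 68^0.647 ≈ 85.87 kt.
ΔV over 12 h = 27.95 kt → 24 h equivalent = 27.95 × 24/12 ≈ 55.90 kt.
56 kt ≥ 30 kt ⇒ rapid intensification.

56 kt, yes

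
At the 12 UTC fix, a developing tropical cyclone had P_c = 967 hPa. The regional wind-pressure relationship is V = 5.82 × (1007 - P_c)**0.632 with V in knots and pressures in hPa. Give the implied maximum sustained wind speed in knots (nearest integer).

ΔP = 1007 − 967 = 40 hPa.
40^0.632 ≈ 10.292.
V ≈ 5.82 × 10.292 ≈ 59.9 kt.

60 kt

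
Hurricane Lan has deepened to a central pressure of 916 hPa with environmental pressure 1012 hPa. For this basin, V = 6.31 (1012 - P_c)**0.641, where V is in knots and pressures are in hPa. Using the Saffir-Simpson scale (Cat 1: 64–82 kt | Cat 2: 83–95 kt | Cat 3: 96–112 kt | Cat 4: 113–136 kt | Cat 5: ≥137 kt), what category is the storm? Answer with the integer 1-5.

4

ΔP = 1012 − 916 = 96 hPa.
V ≈ 6.31 × 96^0.641 = 6.31 × 18.65 ≈ 118 kt.
118 kt falls in the Category 4 band.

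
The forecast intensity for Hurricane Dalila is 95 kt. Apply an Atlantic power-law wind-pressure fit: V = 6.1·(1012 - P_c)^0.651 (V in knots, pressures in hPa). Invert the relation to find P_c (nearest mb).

944 mb

ΔP = (V / 6.1)^(1/0.651) = (95/6.1)^1.536.
95/6.1 = 15.574; 15.574^1.536 ≈ 67.86 mb.
P_c = 1012 − 67.86 = 944.14 ≈ 944 mb.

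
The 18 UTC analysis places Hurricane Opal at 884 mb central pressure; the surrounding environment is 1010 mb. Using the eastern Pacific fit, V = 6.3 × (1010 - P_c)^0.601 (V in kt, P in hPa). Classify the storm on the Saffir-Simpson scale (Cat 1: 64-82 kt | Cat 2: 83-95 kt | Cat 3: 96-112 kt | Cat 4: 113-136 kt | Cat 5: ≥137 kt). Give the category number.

4

ΔP = 1010 − 884 = 126 mb.
V ≈ 6.3 × 126^0.601 = 6.3 × 18.29 ≈ 115 kt.
115 kt falls in the Category 4 band.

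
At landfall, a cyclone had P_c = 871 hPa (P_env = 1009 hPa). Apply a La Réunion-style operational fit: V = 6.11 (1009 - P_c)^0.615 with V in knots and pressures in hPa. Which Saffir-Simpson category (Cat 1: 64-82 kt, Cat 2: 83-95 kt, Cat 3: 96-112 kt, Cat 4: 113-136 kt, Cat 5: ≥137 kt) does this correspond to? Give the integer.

ΔP = 1009 − 871 = 138 hPa.
V ≈ 6.11 × 138^0.615 = 6.11 × 20.70 ≈ 126 kt.
126 kt falls in the Category 4 band.

4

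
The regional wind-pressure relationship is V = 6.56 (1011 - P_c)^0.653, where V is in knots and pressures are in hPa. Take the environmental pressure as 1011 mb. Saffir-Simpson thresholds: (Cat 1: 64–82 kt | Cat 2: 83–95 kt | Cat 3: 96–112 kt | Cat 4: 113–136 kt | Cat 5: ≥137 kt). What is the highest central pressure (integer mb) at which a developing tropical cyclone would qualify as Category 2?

Category 2 begins at V = 83 kt.
Required ΔP = (83/6.56)^(1/0.653) = 12.652^1.531 ≈ 48.74 mb.
P_c ≤ 1011 − 48.74 = 962.26, so the highest integer P_c is 962 mb.

962 mb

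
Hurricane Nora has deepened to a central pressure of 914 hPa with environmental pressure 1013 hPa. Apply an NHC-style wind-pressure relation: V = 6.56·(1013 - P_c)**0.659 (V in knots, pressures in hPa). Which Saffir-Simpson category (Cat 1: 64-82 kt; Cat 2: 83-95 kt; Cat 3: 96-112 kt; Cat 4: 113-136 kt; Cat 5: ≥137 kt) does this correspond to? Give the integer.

4

ΔP = 1013 − 914 = 99 hPa.
V ≈ 6.56 × 99^0.659 = 6.56 × 20.66 ≈ 136 kt.
136 kt falls in the Category 4 band.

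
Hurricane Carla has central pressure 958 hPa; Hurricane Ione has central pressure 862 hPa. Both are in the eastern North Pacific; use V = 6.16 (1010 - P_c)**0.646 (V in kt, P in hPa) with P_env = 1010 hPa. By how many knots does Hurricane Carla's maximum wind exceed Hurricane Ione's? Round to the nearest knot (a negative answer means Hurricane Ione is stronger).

Hurricane Carla: ΔP = 52; V ≈ 6.16 × 52^0.646 ≈ 79.09 kt.
Hurricane Ione: ΔP = 148; V ≈ 6.16 × 148^0.646 ≈ 155.44 kt.
Difference ≈ 79.09 − 155.44 = -76.35 → -76 kt.

-76 kt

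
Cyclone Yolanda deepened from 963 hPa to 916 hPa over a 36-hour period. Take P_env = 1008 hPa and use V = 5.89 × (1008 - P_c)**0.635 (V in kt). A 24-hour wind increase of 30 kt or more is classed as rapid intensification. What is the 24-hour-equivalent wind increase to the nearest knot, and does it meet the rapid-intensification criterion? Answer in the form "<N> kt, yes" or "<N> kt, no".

V₁: ΔP = 45, V ≈ 5.89 × 45^0.635 ≈ 66.05 kt.
V₂: ΔP = 92, V ≈ 5.89 × 92^0.635 ≈ 104.02 kt.
ΔV over 36 h = 37.97 kt → 24 h equivalent = 37.97 × 24/36 ≈ 25.31 kt.
25 kt < 30 kt ⇒ not rapid intensification.

25 kt, no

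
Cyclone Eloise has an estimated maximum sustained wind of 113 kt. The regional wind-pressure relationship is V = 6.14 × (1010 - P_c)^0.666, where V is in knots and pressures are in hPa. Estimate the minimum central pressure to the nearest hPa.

931 hPa

ΔP = (V / 6.14)^(1/0.666) = (113/6.14)^1.502.
113/6.14 = 18.404; 18.404^1.502 ≈ 79.30 hPa.
P_c = 1010 − 79.30 = 930.70 ≈ 931 hPa.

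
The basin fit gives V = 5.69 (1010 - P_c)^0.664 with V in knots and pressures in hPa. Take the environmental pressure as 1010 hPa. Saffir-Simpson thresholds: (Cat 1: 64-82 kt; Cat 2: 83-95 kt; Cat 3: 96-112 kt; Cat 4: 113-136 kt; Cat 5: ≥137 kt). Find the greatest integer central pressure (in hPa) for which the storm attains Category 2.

Category 2 begins at V = 83 kt.
Required ΔP = (83/5.69)^(1/0.664) = 14.587^1.506 ≈ 56.62 hPa.
P_c ≤ 1010 − 56.62 = 953.38, so the highest integer P_c is 953 hPa.

953 hPa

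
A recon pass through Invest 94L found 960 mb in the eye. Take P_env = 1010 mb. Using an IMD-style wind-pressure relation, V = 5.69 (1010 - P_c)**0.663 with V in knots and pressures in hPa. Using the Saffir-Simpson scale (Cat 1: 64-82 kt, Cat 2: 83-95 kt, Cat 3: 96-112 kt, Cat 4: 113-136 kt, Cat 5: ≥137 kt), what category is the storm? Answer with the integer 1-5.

1

ΔP = 1010 − 960 = 50 mb.
V ≈ 5.69 × 50^0.663 = 5.69 × 13.38 ≈ 76 kt.
76 kt falls in the Category 1 band.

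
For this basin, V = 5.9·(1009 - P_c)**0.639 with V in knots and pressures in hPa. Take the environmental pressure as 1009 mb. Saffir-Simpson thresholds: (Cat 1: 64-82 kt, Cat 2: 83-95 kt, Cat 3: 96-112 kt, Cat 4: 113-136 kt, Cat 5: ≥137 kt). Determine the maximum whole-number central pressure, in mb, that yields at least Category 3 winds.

Category 3 begins at V = 96 kt.
Required ΔP = (96/5.9)^(1/0.639) = 16.271^1.565 ≈ 78.67 mb.
P_c ≤ 1009 − 78.67 = 930.33, so the highest integer P_c is 930 mb.

930 mb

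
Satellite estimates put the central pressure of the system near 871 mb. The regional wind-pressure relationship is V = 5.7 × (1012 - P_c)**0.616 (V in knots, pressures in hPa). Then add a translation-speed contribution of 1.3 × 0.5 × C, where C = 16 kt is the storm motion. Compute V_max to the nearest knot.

131 kt

ΔP = 1012 − 871 = 141 mb.
141^0.616 ≈ 21.082.
V ≈ 5.7 × 21.082 ≈ 120.2 kt.
Translation term: 1.3 × 0.5 × 16 = 10.4 kt.
Corrected V ≈ 130.6 kt → 131 kt.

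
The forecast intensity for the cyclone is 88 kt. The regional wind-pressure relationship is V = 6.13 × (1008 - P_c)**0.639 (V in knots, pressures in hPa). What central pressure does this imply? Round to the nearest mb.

ΔP = (V / 6.13)^(1/0.639) = (88/6.13)^1.565.
88/6.13 = 14.356; 14.356^1.565 ≈ 64.67 mb.
P_c = 1008 − 64.67 = 943.33 ≈ 943 mb.

943 mb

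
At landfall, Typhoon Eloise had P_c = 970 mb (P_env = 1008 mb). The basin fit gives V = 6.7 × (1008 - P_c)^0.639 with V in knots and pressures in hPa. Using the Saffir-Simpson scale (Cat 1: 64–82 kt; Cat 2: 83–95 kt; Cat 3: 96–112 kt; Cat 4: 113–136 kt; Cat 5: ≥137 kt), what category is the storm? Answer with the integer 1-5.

ΔP = 1008 − 970 = 38 mb.
V ≈ 6.7 × 38^0.639 = 6.7 × 10.22 ≈ 68 kt.
68 kt falls in the Category 1 band.

1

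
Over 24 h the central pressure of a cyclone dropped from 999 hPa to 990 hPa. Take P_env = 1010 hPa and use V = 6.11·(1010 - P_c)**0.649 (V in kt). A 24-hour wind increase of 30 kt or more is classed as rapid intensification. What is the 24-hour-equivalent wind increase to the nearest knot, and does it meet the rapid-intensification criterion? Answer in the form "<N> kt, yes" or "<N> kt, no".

14 kt, no

V₁: ΔP = 11, V ≈ 6.11 × 11^0.649 ≈ 28.97 kt.
V₂: ΔP = 20, V ≈ 6.11 × 20^0.649 ≈ 42.70 kt.
ΔV over 24 h = 13.73 kt → 24 h equivalent = 13.73 × 24/24 ≈ 13.73 kt.
14 kt < 30 kt ⇒ not rapid intensification.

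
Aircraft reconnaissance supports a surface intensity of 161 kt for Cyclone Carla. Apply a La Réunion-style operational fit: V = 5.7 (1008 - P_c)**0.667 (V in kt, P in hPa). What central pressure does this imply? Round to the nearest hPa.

ΔP = (V / 5.7)^(1/0.667) = (161/5.7)^1.499.
161/5.7 = 28.246; 28.246^1.499 ≈ 149.74 hPa.
P_c = 1008 − 149.74 = 858.26 ≈ 858 hPa.

858 hPa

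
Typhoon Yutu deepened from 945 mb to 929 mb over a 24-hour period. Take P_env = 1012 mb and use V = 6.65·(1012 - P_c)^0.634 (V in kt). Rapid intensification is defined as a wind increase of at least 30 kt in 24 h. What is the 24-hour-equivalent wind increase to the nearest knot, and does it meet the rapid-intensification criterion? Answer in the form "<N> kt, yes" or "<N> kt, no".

V₁: ΔP = 67, V ≈ 6.65 × 67^0.634 ≈ 95.62 kt.
V₂: ΔP = 83, V ≈ 6.65 × 83^0.634 ≈ 109.53 kt.
ΔV over 24 h = 13.91 kt → 24 h equivalent = 13.91 × 24/24 ≈ 13.91 kt.
14 kt < 30 kt ⇒ not rapid intensification.

14 kt, no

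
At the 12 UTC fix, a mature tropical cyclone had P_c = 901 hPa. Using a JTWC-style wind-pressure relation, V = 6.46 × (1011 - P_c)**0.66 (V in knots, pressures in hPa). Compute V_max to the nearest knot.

ΔP = 1011 − 901 = 110 hPa.
110^0.66 ≈ 22.249.
V ≈ 6.46 × 22.249 ≈ 143.7 kt.

144 kt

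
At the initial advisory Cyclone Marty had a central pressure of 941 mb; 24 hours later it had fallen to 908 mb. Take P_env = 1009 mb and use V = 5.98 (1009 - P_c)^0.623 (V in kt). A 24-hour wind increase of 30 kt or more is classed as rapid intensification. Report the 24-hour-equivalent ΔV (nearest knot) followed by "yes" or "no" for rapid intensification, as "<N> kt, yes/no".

23 kt, no

V₁: ΔP = 68, V ≈ 5.98 × 68^0.623 ≈ 82.86 kt.
V₂: ΔP = 101, V ≈ 5.98 × 101^0.623 ≈ 106.02 kt.
ΔV over 24 h = 23.16 kt → 24 h equivalent = 23.16 × 24/24 ≈ 23.16 kt.
23 kt < 30 kt ⇒ not rapid intensification.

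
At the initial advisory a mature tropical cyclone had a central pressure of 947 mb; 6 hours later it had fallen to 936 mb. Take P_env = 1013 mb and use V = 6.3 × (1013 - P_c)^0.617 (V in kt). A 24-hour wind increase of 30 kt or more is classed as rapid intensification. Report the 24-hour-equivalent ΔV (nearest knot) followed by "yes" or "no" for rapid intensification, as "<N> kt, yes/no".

33 kt, yes

V₁: ΔP = 66, V ≈ 6.3 × 66^0.617 ≈ 83.56 kt.
V₂: ΔP = 77, V ≈ 6.3 × 77^0.617 ≈ 91.90 kt.
ΔV over 6 h = 8.34 kt → 24 h equivalent = 8.34 × 24/6 ≈ 33.36 kt.
33 kt ≥ 30 kt ⇒ rapid intensification.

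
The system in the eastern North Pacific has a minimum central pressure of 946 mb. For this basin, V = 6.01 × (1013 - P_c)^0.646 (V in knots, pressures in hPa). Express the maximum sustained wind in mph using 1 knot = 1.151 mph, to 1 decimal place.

104.6 mph

ΔP = 1013 − 946 = 67 mb.
V ≈ 6.01 × 67^0.646 = 6.01 × 15.123 ≈ 90.891 kt.
90.891 × 1.151 ≈ 104.62 mph → 104.6 mph.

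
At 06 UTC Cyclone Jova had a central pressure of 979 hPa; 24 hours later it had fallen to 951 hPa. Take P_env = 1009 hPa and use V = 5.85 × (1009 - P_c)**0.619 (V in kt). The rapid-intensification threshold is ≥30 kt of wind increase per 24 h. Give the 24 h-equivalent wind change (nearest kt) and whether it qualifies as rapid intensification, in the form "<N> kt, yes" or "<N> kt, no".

24 kt, no

V₁: ΔP = 30, V ≈ 5.85 × 30^0.619 ≈ 48.03 kt.
V₂: ΔP = 58, V ≈ 5.85 × 58^0.619 ≈ 72.23 kt.
ΔV over 24 h = 24.20 kt → 24 h equivalent = 24.20 × 24/24 ≈ 24.20 kt.
24 kt < 30 kt ⇒ not rapid intensification.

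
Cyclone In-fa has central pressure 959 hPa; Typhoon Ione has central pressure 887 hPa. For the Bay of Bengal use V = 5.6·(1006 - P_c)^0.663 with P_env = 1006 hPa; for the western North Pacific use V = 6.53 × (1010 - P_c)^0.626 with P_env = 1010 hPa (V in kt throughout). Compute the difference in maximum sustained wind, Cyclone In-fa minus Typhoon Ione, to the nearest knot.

-61 kt

Cyclone In-fa: ΔP = 47; V ≈ 5.6 × 47^0.663 ≈ 71.91 kt.
Typhoon Ione: ΔP = 123; V ≈ 6.53 × 123^0.626 ≈ 132.80 kt.
Difference ≈ 71.91 − 132.80 = -60.89 → -61 kt.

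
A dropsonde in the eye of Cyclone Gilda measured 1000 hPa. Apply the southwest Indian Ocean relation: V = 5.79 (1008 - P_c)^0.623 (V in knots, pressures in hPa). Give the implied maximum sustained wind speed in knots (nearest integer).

ΔP = 1008 − 1000 = 8 hPa.
8^0.623 ≈ 3.653.
V ≈ 5.79 × 3.653 ≈ 21.1 kt.

21 kt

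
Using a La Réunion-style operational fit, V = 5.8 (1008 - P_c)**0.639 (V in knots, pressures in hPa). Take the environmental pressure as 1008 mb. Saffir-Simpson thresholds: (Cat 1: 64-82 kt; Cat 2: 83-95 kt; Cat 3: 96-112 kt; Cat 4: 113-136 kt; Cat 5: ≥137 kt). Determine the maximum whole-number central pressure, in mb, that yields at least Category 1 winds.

Category 1 begins at V = 64 kt.
Required ΔP = (64/5.8)^(1/0.639) = 11.034^1.565 ≈ 42.84 mb.
P_c ≤ 1008 − 42.84 = 965.16, so the highest integer P_c is 965 mb.

965 mb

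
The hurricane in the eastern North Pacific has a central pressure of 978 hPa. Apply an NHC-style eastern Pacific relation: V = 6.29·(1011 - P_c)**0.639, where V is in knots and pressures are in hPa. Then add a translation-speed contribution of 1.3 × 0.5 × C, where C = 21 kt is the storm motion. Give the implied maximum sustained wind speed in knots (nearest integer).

ΔP = 1011 − 978 = 33 hPa.
33^0.639 ≈ 9.340.
V ≈ 6.29 × 9.340 ≈ 58.7 kt.
Translation term: 1.3 × 0.5 × 21 = 13.65 kt.
Corrected V ≈ 72.35 kt → 72 kt.

72 kt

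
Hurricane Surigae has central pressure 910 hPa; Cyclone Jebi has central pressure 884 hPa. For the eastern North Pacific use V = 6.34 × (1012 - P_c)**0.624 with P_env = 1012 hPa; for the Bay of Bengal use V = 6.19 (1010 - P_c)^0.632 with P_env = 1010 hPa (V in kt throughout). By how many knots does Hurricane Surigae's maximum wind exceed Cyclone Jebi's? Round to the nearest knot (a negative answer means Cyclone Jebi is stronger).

Hurricane Surigae: ΔP = 102; V ≈ 6.34 × 102^0.624 ≈ 113.62 kt.
Cyclone Jebi: ΔP = 126; V ≈ 6.19 × 126^0.632 ≈ 131.56 kt.
Difference ≈ 113.62 − 131.56 = -17.94 → -18 kt.

-18 kt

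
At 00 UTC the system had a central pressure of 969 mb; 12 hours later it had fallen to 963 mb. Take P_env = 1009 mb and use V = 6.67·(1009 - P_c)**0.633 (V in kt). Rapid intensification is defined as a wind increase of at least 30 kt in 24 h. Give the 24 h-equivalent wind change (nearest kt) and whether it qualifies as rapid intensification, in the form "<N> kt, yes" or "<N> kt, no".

V₁: ΔP = 40, V ≈ 6.67 × 40^0.633 ≈ 68.90 kt.
V₂: ΔP = 46, V ≈ 6.67 × 46^0.633 ≈ 75.28 kt.
ΔV over 12 h = 6.38 kt → 24 h equivalent = 6.38 × 24/12 ≈ 12.76 kt.
13 kt < 30 kt ⇒ not rapid intensification.

13 kt, no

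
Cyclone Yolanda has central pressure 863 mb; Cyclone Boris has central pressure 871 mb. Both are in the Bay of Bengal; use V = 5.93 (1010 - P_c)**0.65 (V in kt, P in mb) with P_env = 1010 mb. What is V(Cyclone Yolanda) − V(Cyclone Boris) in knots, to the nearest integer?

5 kt

Cyclone Yolanda: ΔP = 147; V ≈ 5.93 × 147^0.65 ≈ 151.99 kt.
Cyclone Boris: ΔP = 139; V ≈ 5.93 × 139^0.65 ≈ 146.56 kt.
Difference ≈ 151.99 − 146.56 = 5.43 → 5 kt.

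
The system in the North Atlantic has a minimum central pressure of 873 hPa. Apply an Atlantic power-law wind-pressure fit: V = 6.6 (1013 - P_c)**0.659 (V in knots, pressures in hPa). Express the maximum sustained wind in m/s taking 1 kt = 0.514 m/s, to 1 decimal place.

ΔP = 1013 − 873 = 140 hPa.
V ≈ 6.6 × 140^0.659 = 6.6 × 25.960 ≈ 171.334 kt.
171.334 × 0.514 ≈ 88.07 m/s → 88.1 m/s.

88.1 m/s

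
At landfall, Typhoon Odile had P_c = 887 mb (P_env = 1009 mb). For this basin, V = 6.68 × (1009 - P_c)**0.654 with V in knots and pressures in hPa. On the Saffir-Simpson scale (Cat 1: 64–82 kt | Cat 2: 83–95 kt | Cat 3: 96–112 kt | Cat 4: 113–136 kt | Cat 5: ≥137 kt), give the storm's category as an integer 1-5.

ΔP = 1009 − 887 = 122 mb.
V ≈ 6.68 × 122^0.654 = 6.68 × 23.15 ≈ 155 kt.
155 kt falls in the Category 5 band.

5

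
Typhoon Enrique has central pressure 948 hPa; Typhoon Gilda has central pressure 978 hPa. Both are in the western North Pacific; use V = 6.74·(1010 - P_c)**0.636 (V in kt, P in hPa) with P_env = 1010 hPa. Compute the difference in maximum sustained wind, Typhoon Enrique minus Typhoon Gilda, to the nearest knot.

32 kt

Typhoon Enrique: ΔP = 62; V ≈ 6.74 × 62^0.636 ≈ 93.03 kt.
Typhoon Gilda: ΔP = 32; V ≈ 6.74 × 32^0.636 ≈ 61.09 kt.
Difference ≈ 93.03 − 61.09 = 31.94 → 32 kt.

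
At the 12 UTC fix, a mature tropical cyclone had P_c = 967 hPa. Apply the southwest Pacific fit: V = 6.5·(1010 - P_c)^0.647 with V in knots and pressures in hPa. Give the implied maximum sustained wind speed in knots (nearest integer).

ΔP = 1010 − 967 = 43 hPa.
43^0.647 ≈ 11.399.
V ≈ 6.5 × 11.399 ≈ 74.1 kt.

74 kt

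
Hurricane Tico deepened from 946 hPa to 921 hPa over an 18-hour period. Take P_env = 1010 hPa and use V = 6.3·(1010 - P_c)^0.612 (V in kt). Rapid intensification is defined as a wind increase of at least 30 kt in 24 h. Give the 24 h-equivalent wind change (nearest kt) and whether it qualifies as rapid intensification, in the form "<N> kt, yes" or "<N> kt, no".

V₁: ΔP = 64, V ≈ 6.3 × 64^0.612 ≈ 80.30 kt.
V₂: ΔP = 89, V ≈ 6.3 × 89^0.612 ≈ 98.26 kt.
ΔV over 18 h = 17.96 kt → 24 h equivalent = 17.96 × 24/18 ≈ 23.95 kt.
24 kt < 30 kt ⇒ not rapid intensification.

24 kt, no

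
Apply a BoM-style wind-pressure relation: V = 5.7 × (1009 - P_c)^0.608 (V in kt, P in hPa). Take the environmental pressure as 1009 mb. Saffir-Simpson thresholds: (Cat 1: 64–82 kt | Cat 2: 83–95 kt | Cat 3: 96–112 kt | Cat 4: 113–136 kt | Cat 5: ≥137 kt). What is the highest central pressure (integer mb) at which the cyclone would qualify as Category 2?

Category 2 begins at V = 83 kt.
Required ΔP = (83/5.7)^(1/0.608) = 14.561^1.645 ≈ 81.88 mb.
P_c ≤ 1009 − 81.88 = 927.12, so the highest integer P_c is 927 mb.

927 mb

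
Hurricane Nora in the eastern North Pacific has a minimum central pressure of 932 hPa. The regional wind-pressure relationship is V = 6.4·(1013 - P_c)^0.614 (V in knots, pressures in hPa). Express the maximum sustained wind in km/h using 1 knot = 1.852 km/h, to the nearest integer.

ΔP = 1013 − 932 = 81 hPa.
V ≈ 6.4 × 81^0.614 = 6.4 × 14.853 ≈ 95.058 kt.
95.058 × 1.852 ≈ 176.05 km/h → 176 km/h.

176 km/h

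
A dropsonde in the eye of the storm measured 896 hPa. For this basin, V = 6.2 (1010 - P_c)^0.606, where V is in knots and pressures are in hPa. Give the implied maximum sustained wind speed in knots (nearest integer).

109 kt

ΔP = 1010 − 896 = 114 hPa.
114^0.606 ≈ 17.639.
V ≈ 6.2 × 17.639 ≈ 109.4 kt.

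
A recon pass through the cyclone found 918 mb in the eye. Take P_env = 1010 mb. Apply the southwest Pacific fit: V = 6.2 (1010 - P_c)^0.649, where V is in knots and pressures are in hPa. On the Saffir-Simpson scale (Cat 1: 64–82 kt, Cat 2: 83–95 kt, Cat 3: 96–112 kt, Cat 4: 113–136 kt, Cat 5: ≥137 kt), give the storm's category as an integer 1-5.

ΔP = 1010 − 918 = 92 mb.
V ≈ 6.2 × 92^0.649 = 6.2 × 18.81 ≈ 117 kt.
117 kt falls in the Category 4 band.

4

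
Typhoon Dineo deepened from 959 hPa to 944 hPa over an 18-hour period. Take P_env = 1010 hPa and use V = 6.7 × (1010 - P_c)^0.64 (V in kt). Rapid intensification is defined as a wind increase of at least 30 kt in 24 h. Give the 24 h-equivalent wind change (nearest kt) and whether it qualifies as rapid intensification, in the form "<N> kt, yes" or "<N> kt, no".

20 kt, no

V₁: ΔP = 51, V ≈ 6.7 × 51^0.64 ≈ 82.97 kt.
V₂: ΔP = 66, V ≈ 6.7 × 66^0.64 ≈ 97.85 kt.
ΔV over 18 h = 14.88 kt → 24 h equivalent = 14.88 × 24/18 ≈ 19.84 kt.
20 kt < 30 kt ⇒ not rapid intensification.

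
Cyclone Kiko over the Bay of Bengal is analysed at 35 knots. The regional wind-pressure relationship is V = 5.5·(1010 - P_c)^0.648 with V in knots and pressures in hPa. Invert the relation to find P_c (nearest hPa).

993 hPa

ΔP = (V / 5.5)^(1/0.648) = (35/5.5)^1.543.
35/5.5 = 6.364; 6.364^1.543 ≈ 17.39 hPa.
P_c = 1010 − 17.39 = 992.61 ≈ 993 hPa.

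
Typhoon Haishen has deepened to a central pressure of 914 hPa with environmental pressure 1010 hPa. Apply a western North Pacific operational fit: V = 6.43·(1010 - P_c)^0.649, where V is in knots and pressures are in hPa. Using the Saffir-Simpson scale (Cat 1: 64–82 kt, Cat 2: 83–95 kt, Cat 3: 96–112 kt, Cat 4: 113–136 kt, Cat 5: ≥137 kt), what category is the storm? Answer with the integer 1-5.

ΔP = 1010 − 914 = 96 hPa.
V ≈ 6.43 × 96^0.649 = 6.43 × 19.34 ≈ 124 kt.
124 kt falls in the Category 4 band.

4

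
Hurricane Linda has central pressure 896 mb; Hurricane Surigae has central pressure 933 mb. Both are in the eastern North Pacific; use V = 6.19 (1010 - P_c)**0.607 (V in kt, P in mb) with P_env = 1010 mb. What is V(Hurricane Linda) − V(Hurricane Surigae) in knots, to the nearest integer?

Hurricane Linda: ΔP = 114; V ≈ 6.19 × 114^0.607 ≈ 109.71 kt.
Hurricane Surigae: ΔP = 77; V ≈ 6.19 × 77^0.607 ≈ 86.46 kt.
Difference ≈ 109.71 − 86.46 = 23.25 → 23 kt.

23 kt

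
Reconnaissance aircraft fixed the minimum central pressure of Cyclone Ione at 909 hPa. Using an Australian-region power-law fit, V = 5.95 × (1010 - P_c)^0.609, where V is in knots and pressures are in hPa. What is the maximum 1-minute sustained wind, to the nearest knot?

99 kt

ΔP = 1010 − 909 = 101 hPa.
101^0.609 ≈ 16.620.
V ≈ 5.95 × 16.620 ≈ 98.9 kt.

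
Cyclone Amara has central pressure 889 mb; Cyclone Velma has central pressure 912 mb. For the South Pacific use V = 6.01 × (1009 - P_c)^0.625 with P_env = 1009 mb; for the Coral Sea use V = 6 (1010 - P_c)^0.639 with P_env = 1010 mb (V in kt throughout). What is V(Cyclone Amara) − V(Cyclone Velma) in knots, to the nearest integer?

Cyclone Amara: ΔP = 120; V ≈ 6.01 × 120^0.625 ≈ 119.77 kt.
Cyclone Velma: ΔP = 98; V ≈ 6 × 98^0.639 ≈ 112.34 kt.
Difference ≈ 119.77 − 112.34 = 7.43 → 7 kt.

7 kt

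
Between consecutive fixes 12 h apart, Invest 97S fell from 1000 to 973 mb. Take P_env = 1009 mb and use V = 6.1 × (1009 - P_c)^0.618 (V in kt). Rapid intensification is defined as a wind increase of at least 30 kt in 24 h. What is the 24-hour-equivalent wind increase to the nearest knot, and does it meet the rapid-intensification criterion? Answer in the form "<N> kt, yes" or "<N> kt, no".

64 kt, yes

V₁: ΔP = 9, V ≈ 6.1 × 9^0.618 ≈ 23.72 kt.
V₂: ΔP = 36, V ≈ 6.1 × 36^0.618 ≈ 55.86 kt.
ΔV over 12 h = 32.14 kt → 24 h equivalent = 32.14 × 24/12 ≈ 64.28 kt.
64 kt ≥ 30 kt ⇒ rapid intensification.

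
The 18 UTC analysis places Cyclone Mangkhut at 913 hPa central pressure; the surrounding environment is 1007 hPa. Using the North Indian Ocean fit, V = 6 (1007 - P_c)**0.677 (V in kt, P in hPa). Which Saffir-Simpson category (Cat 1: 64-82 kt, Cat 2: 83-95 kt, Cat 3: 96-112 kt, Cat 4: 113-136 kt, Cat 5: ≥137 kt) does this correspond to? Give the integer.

ΔP = 1007 − 913 = 94 hPa.
V ≈ 6 × 94^0.677 = 6 × 21.67 ≈ 130 kt.
130 kt falls in the Category 4 band.

4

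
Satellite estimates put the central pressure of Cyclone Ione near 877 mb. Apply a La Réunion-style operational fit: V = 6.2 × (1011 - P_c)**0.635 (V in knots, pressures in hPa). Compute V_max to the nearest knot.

ΔP = 1011 − 877 = 134 mb.
134^0.635 ≈ 22.424.
V ≈ 6.2 × 22.424 ≈ 139.0 kt.

139 kt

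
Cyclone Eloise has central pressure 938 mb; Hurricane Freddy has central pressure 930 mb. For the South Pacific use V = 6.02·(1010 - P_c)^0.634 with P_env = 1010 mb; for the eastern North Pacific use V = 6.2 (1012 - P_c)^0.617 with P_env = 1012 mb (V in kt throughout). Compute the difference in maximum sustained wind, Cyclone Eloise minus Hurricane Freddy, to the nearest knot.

-3 kt

Cyclone Eloise: ΔP = 72; V ≈ 6.02 × 72^0.634 ≈ 90.60 kt.
Hurricane Freddy: ΔP = 82; V ≈ 6.2 × 82^0.617 ≈ 94.02 kt.
Difference ≈ 90.60 − 94.02 = -3.42 → -3 kt.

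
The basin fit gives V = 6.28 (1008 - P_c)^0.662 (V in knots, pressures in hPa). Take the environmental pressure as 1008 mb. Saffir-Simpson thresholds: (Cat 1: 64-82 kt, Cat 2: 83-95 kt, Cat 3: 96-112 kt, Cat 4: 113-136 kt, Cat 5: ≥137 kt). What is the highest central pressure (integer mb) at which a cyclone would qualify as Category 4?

Category 4 begins at V = 113 kt.
Required ΔP = (113/6.28)^(1/0.662) = 17.994^1.511 ≈ 78.70 mb.
P_c ≤ 1008 − 78.70 = 929.30, so the highest integer P_c is 929 mb.

929 mb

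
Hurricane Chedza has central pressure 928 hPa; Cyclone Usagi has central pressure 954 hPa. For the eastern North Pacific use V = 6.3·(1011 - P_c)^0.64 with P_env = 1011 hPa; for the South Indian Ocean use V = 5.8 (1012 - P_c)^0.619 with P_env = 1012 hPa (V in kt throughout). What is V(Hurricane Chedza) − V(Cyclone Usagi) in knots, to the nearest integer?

35 kt

Hurricane Chedza: ΔP = 83; V ≈ 6.3 × 83^0.64 ≈ 106.55 kt.
Cyclone Usagi: ΔP = 58; V ≈ 5.8 × 58^0.619 ≈ 71.61 kt.
Difference ≈ 106.55 − 71.61 = 34.94 → 35 kt.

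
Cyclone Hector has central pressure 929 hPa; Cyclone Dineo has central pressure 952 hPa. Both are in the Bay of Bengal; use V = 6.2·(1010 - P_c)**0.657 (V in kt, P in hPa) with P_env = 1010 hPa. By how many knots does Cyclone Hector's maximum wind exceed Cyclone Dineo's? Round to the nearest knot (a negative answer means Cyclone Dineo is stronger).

22 kt

Cyclone Hector: ΔP = 81; V ≈ 6.2 × 81^0.657 ≈ 111.24 kt.
Cyclone Dineo: ΔP = 58; V ≈ 6.2 × 58^0.657 ≈ 89.32 kt.
Difference ≈ 111.24 − 89.32 = 21.92 → 22 kt.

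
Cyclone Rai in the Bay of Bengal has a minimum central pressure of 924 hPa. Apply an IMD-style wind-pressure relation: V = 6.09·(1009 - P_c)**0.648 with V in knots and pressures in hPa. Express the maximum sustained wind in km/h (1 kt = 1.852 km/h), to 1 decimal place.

200.7 km/h

ΔP = 1009 − 924 = 85 hPa.
V ≈ 6.09 × 85^0.648 = 6.09 × 17.794 ≈ 108.363 kt.
108.363 × 1.852 ≈ 200.69 km/h → 200.7 km/h.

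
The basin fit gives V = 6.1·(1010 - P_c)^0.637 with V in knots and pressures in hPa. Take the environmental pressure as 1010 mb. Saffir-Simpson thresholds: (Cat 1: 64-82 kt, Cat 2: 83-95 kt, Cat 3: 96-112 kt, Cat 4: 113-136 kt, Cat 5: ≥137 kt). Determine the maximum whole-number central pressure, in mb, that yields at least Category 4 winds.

912 mb

Category 4 begins at V = 113 kt.
Required ΔP = (113/6.1)^(1/0.637) = 18.525^1.570 ≈ 97.77 mb.
P_c ≤ 1010 − 97.77 = 912.23, so the highest integer P_c is 912 mb.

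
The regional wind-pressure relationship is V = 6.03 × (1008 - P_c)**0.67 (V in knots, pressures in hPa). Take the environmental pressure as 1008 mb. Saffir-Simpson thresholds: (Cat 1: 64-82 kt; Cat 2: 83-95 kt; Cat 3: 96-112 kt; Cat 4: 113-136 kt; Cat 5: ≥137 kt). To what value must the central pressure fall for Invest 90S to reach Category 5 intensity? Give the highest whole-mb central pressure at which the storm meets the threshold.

902 mb

Category 5 begins at V = 137 kt.
Required ΔP = (137/6.03)^(1/0.67) = 22.720^1.493 ≈ 105.80 mb.
P_c ≤ 1008 − 105.80 = 902.20, so the highest integer P_c is 902 mb.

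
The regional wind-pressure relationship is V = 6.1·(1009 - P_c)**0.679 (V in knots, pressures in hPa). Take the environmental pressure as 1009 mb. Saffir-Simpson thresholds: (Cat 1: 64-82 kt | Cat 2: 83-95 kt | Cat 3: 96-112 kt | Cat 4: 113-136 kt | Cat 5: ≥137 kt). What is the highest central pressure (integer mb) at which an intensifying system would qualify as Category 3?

951 mb

Category 3 begins at V = 96 kt.
Required ΔP = (96/6.1)^(1/0.679) = 15.738^1.473 ≈ 57.92 mb.
P_c ≤ 1009 − 57.92 = 951.08, so the highest integer P_c is 951 mb.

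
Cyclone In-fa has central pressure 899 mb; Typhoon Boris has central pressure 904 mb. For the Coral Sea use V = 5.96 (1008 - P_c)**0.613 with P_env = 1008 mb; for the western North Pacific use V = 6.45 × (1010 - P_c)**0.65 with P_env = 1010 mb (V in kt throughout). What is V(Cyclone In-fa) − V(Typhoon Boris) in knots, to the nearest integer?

Cyclone In-fa: ΔP = 109; V ≈ 5.96 × 109^0.613 ≈ 105.73 kt.
Typhoon Boris: ΔP = 106; V ≈ 6.45 × 106^0.65 ≈ 133.66 kt.
Difference ≈ 105.73 − 133.66 = -27.93 → -28 kt.

-28 kt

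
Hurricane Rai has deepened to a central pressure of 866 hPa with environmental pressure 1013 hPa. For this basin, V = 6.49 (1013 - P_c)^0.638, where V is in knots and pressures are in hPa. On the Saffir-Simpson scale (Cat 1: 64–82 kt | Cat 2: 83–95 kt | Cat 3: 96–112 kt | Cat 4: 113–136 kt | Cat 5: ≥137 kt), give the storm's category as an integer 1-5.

ΔP = 1013 − 866 = 147 hPa.
V ≈ 6.49 × 147^0.638 = 6.49 × 24.14 ≈ 157 kt.
157 kt falls in the Category 5 band.

5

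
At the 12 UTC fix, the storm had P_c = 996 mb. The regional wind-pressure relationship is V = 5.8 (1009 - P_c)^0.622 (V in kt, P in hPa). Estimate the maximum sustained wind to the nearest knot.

29 kt

ΔP = 1009 − 996 = 13 mb.
13^0.622 ≈ 4.930.
V ≈ 5.8 × 4.930 ≈ 28.6 kt.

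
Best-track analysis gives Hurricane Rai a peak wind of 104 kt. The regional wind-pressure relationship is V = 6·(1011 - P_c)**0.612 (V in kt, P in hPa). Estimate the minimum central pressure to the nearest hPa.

ΔP = (V / 6)^(1/0.612) = (104/6)^1.634.
104/6 = 17.333; 17.333^1.634 ≈ 105.76 hPa.
P_c = 1011 − 105.76 = 905.24 ≈ 905 hPa.

905 hPa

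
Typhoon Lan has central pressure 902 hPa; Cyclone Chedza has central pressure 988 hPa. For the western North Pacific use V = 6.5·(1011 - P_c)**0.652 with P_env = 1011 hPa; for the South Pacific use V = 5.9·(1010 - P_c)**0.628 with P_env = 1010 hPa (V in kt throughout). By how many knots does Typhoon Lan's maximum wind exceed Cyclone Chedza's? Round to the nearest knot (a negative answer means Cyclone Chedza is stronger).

97 kt

Typhoon Lan: ΔP = 109; V ≈ 6.5 × 109^0.652 ≈ 138.46 kt.
Cyclone Chedza: ΔP = 22; V ≈ 5.9 × 22^0.628 ≈ 41.10 kt.
Difference ≈ 138.46 − 41.10 = 97.36 → 97 kt.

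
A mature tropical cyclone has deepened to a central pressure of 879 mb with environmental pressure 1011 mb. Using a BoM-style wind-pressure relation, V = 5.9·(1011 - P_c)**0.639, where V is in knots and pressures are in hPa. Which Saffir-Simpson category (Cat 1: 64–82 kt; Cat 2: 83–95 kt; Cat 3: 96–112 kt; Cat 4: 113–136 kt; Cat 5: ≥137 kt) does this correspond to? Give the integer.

ΔP = 1011 − 879 = 132 mb.
V ≈ 5.9 × 132^0.639 = 5.9 × 22.65 ≈ 134 kt.
134 kt falls in the Category 4 band.

4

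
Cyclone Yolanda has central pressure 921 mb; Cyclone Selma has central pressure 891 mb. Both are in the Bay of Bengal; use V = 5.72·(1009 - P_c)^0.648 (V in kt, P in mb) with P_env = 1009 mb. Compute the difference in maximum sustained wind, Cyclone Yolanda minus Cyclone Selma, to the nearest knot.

Cyclone Yolanda: ΔP = 88; V ≈ 5.72 × 88^0.648 ≈ 104.09 kt.
Cyclone Selma: ΔP = 118; V ≈ 5.72 × 118^0.648 ≈ 125.89 kt.
Difference ≈ 104.09 − 125.89 = -21.80 → -22 kt.

-22 kt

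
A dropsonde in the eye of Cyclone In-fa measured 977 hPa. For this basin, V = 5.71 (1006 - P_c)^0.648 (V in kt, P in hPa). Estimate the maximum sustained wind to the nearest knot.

51 kt

ΔP = 1006 − 977 = 29 hPa.
29^0.648 ≈ 8.864.
V ≈ 5.71 × 8.864 ≈ 50.6 kt.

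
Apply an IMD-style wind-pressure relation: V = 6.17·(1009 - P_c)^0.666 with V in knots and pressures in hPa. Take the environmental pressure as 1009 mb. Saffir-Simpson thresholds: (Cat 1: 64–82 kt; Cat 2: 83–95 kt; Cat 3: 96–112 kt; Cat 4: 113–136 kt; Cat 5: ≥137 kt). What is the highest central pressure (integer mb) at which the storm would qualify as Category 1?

975 mb

Category 1 begins at V = 64 kt.
Required ΔP = (64/6.17)^(1/0.666) = 10.373^1.502 ≈ 33.52 mb.
P_c ≤ 1009 − 33.52 = 975.48, so the highest integer P_c is 975 mb.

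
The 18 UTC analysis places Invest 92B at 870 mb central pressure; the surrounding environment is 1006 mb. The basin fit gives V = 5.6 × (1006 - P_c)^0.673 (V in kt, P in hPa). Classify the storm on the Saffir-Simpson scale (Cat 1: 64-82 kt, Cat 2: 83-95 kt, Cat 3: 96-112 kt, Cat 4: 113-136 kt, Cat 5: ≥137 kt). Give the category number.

ΔP = 1006 − 870 = 136 mb.
V ≈ 5.6 × 136^0.673 = 5.6 × 27.28 ≈ 153 kt.
153 kt falls in the Category 5 band.

5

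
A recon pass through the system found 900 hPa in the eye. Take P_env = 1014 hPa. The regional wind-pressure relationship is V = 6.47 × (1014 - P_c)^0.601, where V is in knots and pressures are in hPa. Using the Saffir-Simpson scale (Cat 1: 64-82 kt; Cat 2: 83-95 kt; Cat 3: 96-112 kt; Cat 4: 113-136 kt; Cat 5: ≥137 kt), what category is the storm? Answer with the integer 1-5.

3

ΔP = 1014 − 900 = 114 hPa.
V ≈ 6.47 × 114^0.601 = 6.47 × 17.23 ≈ 111 kt.
111 kt falls in the Category 3 band.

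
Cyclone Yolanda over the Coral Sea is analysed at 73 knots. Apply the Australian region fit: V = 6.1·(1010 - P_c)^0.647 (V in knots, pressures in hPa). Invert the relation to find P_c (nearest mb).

964 mb

ΔP = (V / 6.1)^(1/0.647) = (73/6.1)^1.546.
73/6.1 = 11.967; 11.967^1.546 ≈ 46.36 mb.
P_c = 1010 − 46.36 = 963.64 ≈ 964 mb.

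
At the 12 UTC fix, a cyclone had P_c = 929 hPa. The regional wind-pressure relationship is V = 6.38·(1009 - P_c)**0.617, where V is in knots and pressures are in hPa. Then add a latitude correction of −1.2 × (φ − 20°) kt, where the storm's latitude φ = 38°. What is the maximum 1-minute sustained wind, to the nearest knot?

74 kt

ΔP = 1009 − 929 = 80 hPa.
80^0.617 ≈ 14.935.
V ≈ 6.38 × 14.935 ≈ 95.3 kt.
Latitude correction: −1.2 × (38 − 20) = -21.6 kt.
Corrected V ≈ 73.7 kt → 74 kt.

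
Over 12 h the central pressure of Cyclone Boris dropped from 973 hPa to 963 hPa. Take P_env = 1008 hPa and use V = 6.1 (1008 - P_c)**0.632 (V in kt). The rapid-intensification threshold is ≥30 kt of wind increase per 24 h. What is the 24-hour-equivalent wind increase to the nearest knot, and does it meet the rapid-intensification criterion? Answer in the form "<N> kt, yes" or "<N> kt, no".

20 kt, no

V₁: ΔP = 35, V ≈ 6.1 × 35^0.632 ≈ 57.70 kt.
V₂: ΔP = 45, V ≈ 6.1 × 45^0.632 ≈ 67.63 kt.
ΔV over 12 h = 9.93 kt → 24 h equivalent = 9.93 × 24/12 ≈ 19.86 kt.
20 kt < 30 kt ⇒ not rapid intensification.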